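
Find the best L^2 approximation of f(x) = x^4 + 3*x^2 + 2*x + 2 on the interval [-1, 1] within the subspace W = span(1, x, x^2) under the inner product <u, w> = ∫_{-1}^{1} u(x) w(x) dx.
g(x) = 27*x^2/7 + 2*x + 67/35

The best approximation g ∈ W is the orthogonal projection of f onto W. Writing g = a_0 + a_1 x + a_2 x^2, the coefficients solve the normal equations G · a = b where
  G_{ij} = <φ_i, φ_j> and b_i = <f, φ_i>, with φ_0 = 1, φ_1 = x, φ_2 = x^2.
G =
  [2, 0, 2/3]
  [0, 2/3, 0]
  [2/3, 0, 2/5],
b = (32/5, 4/3, 296/105).
Solving gives a_0 = 67/35, a_1 = 2, a_2 = 27/7, so
  g(x) = 27*x^2/7 + 2*x + 67/35.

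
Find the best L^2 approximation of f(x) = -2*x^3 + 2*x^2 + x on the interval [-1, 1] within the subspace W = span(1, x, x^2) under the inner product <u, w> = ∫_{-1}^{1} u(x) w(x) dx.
g(x) = 2*x^2 - x/5

The best approximation g ∈ W is the orthogonal projection of f onto W. Writing g = a_0 + a_1 x + a_2 x^2, the coefficients solve the normal equations G · a = b where
  G_{ij} = <φ_i, φ_j> and b_i = <f, φ_i>, with φ_0 = 1, φ_1 = x, φ_2 = x^2.
G =
  [2, 0, 2/3]
  [0, 2/3, 0]
  [2/3, 0, 2/5],
b = (4/3, -2/15, 4/5).
Solving gives a_0 = 0, a_1 = -1/5, a_2 = 2, so
  g(x) = 2*x^2 - x/5.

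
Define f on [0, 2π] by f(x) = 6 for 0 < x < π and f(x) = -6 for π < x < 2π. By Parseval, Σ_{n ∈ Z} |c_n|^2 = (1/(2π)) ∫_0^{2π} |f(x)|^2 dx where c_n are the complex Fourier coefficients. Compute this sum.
Σ |c_n|^2 = 36

Parseval equates the L^2 energy of f (normalised by 1/(2π)) with the ℓ^2 sum of its Fourier coefficients: (1/(2π)) ∫_0^{2π} |f|^2 = Σ |c_n|^2.
Compute the left side: (1/(2π)) [∫_0^π 6^2 dx + ∫_π^{2π} (-6)^2 dx] = (1/(2π)) · (36π + 36π) = (36 + 36)/2 = 36.
So Σ_{n ∈ Z} |c_n|^2 = 36.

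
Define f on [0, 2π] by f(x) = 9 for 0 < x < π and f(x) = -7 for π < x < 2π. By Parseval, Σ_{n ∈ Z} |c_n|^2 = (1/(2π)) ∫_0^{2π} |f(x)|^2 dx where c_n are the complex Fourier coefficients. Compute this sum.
Σ |c_n|^2 = 65

Parseval equates the L^2 energy of f (normalised by 1/(2π)) with the ℓ^2 sum of its Fourier coefficients: (1/(2π)) ∫_0^{2π} |f|^2 = Σ |c_n|^2.
Compute the left side: (1/(2π)) [∫_0^π 9^2 dx + ∫_π^{2π} (-7)^2 dx] = (1/(2π)) · (81π + 49π) = (81 + 49)/2 = 65.
So Σ_{n ∈ Z} |c_n|^2 = 65.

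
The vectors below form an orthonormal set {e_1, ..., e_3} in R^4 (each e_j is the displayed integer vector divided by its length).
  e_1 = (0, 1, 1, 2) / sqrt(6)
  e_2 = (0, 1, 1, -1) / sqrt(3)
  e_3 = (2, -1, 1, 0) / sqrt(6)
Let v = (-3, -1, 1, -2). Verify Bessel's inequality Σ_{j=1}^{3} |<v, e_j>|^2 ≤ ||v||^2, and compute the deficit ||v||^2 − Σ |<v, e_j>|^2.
Σ |<v, e_j>|^2 = 20/3; ||v||^2 = 15; deficit = 25/3

Write each e_j = u_j / sqrt(<u_j, u_j>) where u_j is the displayed integer vector. Then <v, e_j> = <v, u_j> / sqrt(<u_j, u_j>), so |<v, e_j>|^2 = <v, u_j>^2 / <u_j, u_j>.
Coefficients: <v, e_1> = -4/sqrt(6), <v, e_2> = 2/sqrt(3), <v, e_3> = -4/sqrt(6).
Square and sum: Σ |<v, e_j>|^2 = 20/3.
Compute ||v||^2 = v·v = 15.
Deficit = 15 − 20/3 = 25/3 ≥ 0, confirming Bessel's inequality. (The deficit equals ||v − Σ <v,e_j> e_j||^2, the squared distance from v to span{e_j}.)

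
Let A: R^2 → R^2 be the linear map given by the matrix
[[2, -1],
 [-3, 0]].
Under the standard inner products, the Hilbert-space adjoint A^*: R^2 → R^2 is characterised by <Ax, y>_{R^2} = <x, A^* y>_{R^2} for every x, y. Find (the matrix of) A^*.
A^* = A^T =
[[2, -3],
 [-1, 0]]

For real matrices with standard dot products, the defining identity <Ax, y> = <x, A^* y> gives (Ax)^T y = x^T (A^*) y, i.e. x^T A^T y = x^T (A^*) y. Since this holds for all x, y, we must have A^* = A^T. Therefore
A^* =
[[2, -3],
 [-1, 0]].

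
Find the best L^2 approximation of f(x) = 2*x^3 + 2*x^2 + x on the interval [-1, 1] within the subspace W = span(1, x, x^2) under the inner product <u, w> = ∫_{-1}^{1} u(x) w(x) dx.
g(x) = 2*x^2 + 11*x/5

The best approximation g ∈ W is the orthogonal projection of f onto W. Writing g = a_0 + a_1 x + a_2 x^2, the coefficients solve the normal equations G · a = b where
  G_{ij} = <φ_i, φ_j> and b_i = <f, φ_i>, with φ_0 = 1, φ_1 = x, φ_2 = x^2.
G =
  [2, 0, 2/3]
  [0, 2/3, 0]
  [2/3, 0, 2/5],
b = (4/3, 22/15, 4/5).
Solving gives a_0 = 0, a_1 = 11/5, a_2 = 2, so
  g(x) = 2*x^2 + 11*x/5.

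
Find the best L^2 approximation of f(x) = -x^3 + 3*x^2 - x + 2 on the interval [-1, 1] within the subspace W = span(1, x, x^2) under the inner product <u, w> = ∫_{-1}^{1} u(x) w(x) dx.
g(x) = 3*x^2 - 8*x/5 + 2

The best approximation g ∈ W is the orthogonal projection of f onto W. Writing g = a_0 + a_1 x + a_2 x^2, the coefficients solve the normal equations G · a = b where
  G_{ij} = <φ_i, φ_j> and b_i = <f, φ_i>, with φ_0 = 1, φ_1 = x, φ_2 = x^2.
G =
  [2, 0, 2/3]
  [0, 2/3, 0]
  [2/3, 0, 2/5],
b = (6, -16/15, 38/15).
Solving gives a_0 = 2, a_1 = -8/5, a_2 = 3, so
  g(x) = 3*x^2 - 8*x/5 + 2.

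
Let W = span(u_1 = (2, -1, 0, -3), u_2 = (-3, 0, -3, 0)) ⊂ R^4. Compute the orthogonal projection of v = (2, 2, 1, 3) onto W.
proj_W(v) = (2/3, 5/6, 7/3, 5/2)

Set up U = [u_1 | ... | u_2] ∈ R^(4×2). The projector onto W = col(U) is P = U (U^T U)^(-1) U^T.
Compute U^T U =
  [14, -6]
  [-6, 18],
and U^T v = (-7, -9).
Solve U^T U · c = U^T v for the coefficients: c = (-5/6, -7/9). The projection is proj_W(v) = U c.
Check: (v - proj_W(v)) · u_1 = 0  (should be 0).
Check: (v - proj_W(v)) · u_2 = 0  (should be 0).
Result: proj_W(v) = (2/3, 5/6, 7/3, 5/2).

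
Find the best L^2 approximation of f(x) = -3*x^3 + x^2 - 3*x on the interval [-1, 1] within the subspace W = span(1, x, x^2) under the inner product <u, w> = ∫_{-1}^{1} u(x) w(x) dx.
g(x) = x^2 - 24*x/5

The best approximation g ∈ W is the orthogonal projection of f onto W. Writing g = a_0 + a_1 x + a_2 x^2, the coefficients solve the normal equations G · a = b where
  G_{ij} = <φ_i, φ_j> and b_i = <f, φ_i>, with φ_0 = 1, φ_1 = x, φ_2 = x^2.
G =
  [2, 0, 2/3]
  [0, 2/3, 0]
  [2/3, 0, 2/5],
b = (2/3, -16/5, 2/5).
Solving gives a_0 = 0, a_1 = -24/5, a_2 = 1, so
  g(x) = x^2 - 24*x/5.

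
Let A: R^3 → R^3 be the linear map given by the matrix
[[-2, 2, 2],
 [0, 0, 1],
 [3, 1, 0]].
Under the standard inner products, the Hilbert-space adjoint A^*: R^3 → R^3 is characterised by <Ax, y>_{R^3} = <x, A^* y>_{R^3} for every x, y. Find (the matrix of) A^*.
A^* = A^T =
[[-2, 0, 3],
 [2, 0, 1],
 [2, 1, 0]]

For real matrices with standard dot products, the defining identity <Ax, y> = <x, A^* y> gives (Ax)^T y = x^T (A^*) y, i.e. x^T A^T y = x^T (A^*) y. Since this holds for all x, y, we must have A^* = A^T. Therefore
A^* =
[[-2, 0, 3],
 [2, 0, 1],
 [2, 1, 0]].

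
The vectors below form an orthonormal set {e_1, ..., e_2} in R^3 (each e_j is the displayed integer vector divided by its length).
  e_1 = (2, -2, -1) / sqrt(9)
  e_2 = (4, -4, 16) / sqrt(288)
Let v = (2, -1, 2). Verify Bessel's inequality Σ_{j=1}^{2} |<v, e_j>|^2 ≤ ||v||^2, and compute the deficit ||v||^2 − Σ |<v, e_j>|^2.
Σ |<v, e_j>|^2 = 17/2; ||v||^2 = 9; deficit = 1/2

Write each e_j = u_j / sqrt(<u_j, u_j>) where u_j is the displayed integer vector. Then <v, e_j> = <v, u_j> / sqrt(<u_j, u_j>), so |<v, e_j>|^2 = <v, u_j>^2 / <u_j, u_j>.
Coefficients: <v, e_1> = 4/sqrt(9), <v, e_2> = 44/sqrt(288).
Square and sum: Σ |<v, e_j>|^2 = 17/2.
Compute ||v||^2 = v·v = 9.
Deficit = 9 − 17/2 = 1/2 ≥ 0, confirming Bessel's inequality. (The deficit equals ||v − Σ <v,e_j> e_j||^2, the squared distance from v to span{e_j}.)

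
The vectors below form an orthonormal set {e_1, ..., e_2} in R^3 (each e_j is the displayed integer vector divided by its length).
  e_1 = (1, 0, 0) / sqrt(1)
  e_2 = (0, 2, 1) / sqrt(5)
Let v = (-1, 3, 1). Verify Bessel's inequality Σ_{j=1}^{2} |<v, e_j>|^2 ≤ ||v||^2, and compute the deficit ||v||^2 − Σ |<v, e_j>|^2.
Σ |<v, e_j>|^2 = 54/5; ||v||^2 = 11; deficit = 1/5

Write each e_j = u_j / sqrt(<u_j, u_j>) where u_j is the displayed integer vector. Then <v, e_j> = <v, u_j> / sqrt(<u_j, u_j>), so |<v, e_j>|^2 = <v, u_j>^2 / <u_j, u_j>.
Coefficients: <v, e_1> = -1/sqrt(1), <v, e_2> = 7/sqrt(5).
Square and sum: Σ |<v, e_j>|^2 = 54/5.
Compute ||v||^2 = v·v = 11.
Deficit = 11 − 54/5 = 1/5 ≥ 0, confirming Bessel's inequality. (The deficit equals ||v − Σ <v,e_j> e_j||^2, the squared distance from v to span{e_j}.)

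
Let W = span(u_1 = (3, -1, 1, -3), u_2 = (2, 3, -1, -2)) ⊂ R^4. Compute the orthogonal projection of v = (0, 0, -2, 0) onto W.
proj_W(v) = (-11/74, 55/74, -27/74, 11/74)

Set up U = [u_1 | ... | u_2] ∈ R^(4×2). The projector onto W = col(U) is P = U (U^T U)^(-1) U^T.
Compute U^T U =
  [20, 8]
  [8, 18],
and U^T v = (-2, 2).
Solve U^T U · c = U^T v for the coefficients: c = (-13/74, 7/37). The projection is proj_W(v) = U c.
Check: (v - proj_W(v)) · u_1 = 0  (should be 0).
Check: (v - proj_W(v)) · u_2 = 0  (should be 0).
Result: proj_W(v) = (-11/74, 55/74, -27/74, 11/74).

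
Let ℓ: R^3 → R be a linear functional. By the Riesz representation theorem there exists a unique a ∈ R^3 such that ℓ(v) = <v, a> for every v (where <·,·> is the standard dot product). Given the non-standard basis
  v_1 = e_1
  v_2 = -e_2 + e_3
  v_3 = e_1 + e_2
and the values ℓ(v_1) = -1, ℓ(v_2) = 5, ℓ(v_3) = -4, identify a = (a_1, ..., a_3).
a = (-1, -3, 2)

Write a = (a_1, ..., a_3) in the standard basis. For each basis vector v_i, ℓ(v_i) = <v_i, a> is a linear equation in the a_j's. Collect the n equations into a matrix system V a = ℓ, where row i of V is v_i (expressed in the standard basis). Since V is invertible (lower-triangular with 1s on the diagonal, up to permutation), solve by back-substitution:
  V =
[[1, 0, 0],
 [0, -1, 1],
 [1, 1, 0]]
  V a = (-1, 5, -4)
Solving gives a = (-1, -3, 2).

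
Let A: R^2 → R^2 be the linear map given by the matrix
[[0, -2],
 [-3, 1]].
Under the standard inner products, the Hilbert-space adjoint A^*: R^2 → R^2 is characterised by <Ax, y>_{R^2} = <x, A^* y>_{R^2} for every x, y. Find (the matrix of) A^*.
A^* = A^T =
[[0, -3],
 [-2, 1]]

For real matrices with standard dot products, the defining identity <Ax, y> = <x, A^* y> gives (Ax)^T y = x^T (A^*) y, i.e. x^T A^T y = x^T (A^*) y. Since this holds for all x, y, we must have A^* = A^T. Therefore
A^* =
[[0, -3],
 [-2, 1]].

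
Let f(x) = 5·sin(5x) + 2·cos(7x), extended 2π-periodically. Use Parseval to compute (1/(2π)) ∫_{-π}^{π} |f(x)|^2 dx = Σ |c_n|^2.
Σ |c_n|^2 = 29/2

Expand |f|^2 and use orthogonality of {sin(nx), cos(mx)} on [-π, π]:
  ∫_{-π}^{π} sin(nx)^2 dx = π, ∫ cos(mx)^2 dx = π, and cross terms integrate to 0.
So ∫_{-π}^{π} f(x)^2 dx = 5^2 · π + 2^2 · π = (25 + 4)π.
Divide by 2π: (25 + 4)/2 = 29/2.
By Parseval, this equals Σ |c_n|^2.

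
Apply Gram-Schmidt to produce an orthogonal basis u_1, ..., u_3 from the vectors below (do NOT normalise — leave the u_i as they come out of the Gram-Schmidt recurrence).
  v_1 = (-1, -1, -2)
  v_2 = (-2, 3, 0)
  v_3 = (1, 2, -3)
Orthogonal basis:
  u_1 = (-1, -1, -2)
  u_2 = (-13/6, 17/6, -1/3)
  u_3 = (174/77, 116/77, -145/77)

Apply the Gram-Schmidt recurrence
  u_1 = v_1
  u_i = v_i − Σ_{j<i} ((v_i · u_j) / (u_j · u_j)) · u_j.

Step by step this gives:
  u_1 = (-1, -1, -2)
  u_2 = (-13/6, 17/6, -1/3)
  u_3 = (174/77, 116/77, -145/77)

Orthogonality check:
  u_2 · u_1 = 0 (should be 0)
  u_3 · u_1 = 0 (should be 0)
  u_3 · u_2 = 0 (should be 0)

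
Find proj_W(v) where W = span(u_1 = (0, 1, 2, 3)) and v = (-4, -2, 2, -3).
proj_W(v) = (0, -1/2, -1, -3/2)

Set up U = [u_1 | ... | u_1] ∈ R^(4×1). The projector onto W = col(U) is P = U (U^T U)^(-1) U^T.
Compute U^T U =
  [14],
and U^T v = (-7).
Solve U^T U · c = U^T v for the coefficients: c = (-1/2). The projection is proj_W(v) = U c.
Check: (v - proj_W(v)) · u_1 = 0  (should be 0).
Result: proj_W(v) = (0, -1/2, -1, -3/2).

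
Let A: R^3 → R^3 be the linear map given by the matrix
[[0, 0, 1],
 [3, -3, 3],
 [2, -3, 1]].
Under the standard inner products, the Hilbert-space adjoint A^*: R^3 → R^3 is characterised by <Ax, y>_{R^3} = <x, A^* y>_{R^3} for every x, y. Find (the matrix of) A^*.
A^* = A^T =
[[0, 3, 2],
 [0, -3, -3],
 [1, 3, 1]]

For real matrices with standard dot products, the defining identity <Ax, y> = <x, A^* y> gives (Ax)^T y = x^T (A^*) y, i.e. x^T A^T y = x^T (A^*) y. Since this holds for all x, y, we must have A^* = A^T. Therefore
A^* =
[[0, 3, 2],
 [0, -3, -3],
 [1, 3, 1]].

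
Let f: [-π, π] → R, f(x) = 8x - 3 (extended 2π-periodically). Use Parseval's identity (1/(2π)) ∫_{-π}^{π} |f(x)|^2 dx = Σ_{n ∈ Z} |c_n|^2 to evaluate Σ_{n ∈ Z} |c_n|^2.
Σ |c_n|^2 = 64π^2/3 + 9

Expand and integrate term by term over [-π, π]:
  ∫ (8x)^2 dx = 64·(2π^3/3); ∫ 2·8·(-3)·x dx = 0 (odd integrand); ∫ (-3)^2 dx = 9·2π.
So (1/(2π)) ∫_{-π}^{π} (8x - 3)^2 dx = 64π^2/3 + 9 = 64π^2/3 + 9.
Parseval ⇒ Σ |c_n|^2 = 64π^2/3 + 9.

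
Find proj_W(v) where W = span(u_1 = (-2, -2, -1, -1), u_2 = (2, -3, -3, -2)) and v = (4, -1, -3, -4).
proj_W(v) = (886/211, -479/211, -649/211, -376/211)

Set up U = [u_1 | ... | u_2] ∈ R^(4×2). The projector onto W = col(U) is P = U (U^T U)^(-1) U^T.
Compute U^T U =
  [10, 7]
  [7, 26],
and U^T v = (1, 28).
Solve U^T U · c = U^T v for the coefficients: c = (-170/211, 273/211). The projection is proj_W(v) = U c.
Check: (v - proj_W(v)) · u_1 = 0  (should be 0).
Check: (v - proj_W(v)) · u_2 = 0  (should be 0).
Result: proj_W(v) = (886/211, -479/211, -649/211, -376/211).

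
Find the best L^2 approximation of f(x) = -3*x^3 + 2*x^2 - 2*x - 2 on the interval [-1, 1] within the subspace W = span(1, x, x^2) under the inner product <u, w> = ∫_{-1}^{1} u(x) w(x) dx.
g(x) = 2*x^2 - 19*x/5 - 2

The best approximation g ∈ W is the orthogonal projection of f onto W. Writing g = a_0 + a_1 x + a_2 x^2, the coefficients solve the normal equations G · a = b where
  G_{ij} = <φ_i, φ_j> and b_i = <f, φ_i>, with φ_0 = 1, φ_1 = x, φ_2 = x^2.
G =
  [2, 0, 2/3]
  [0, 2/3, 0]
  [2/3, 0, 2/5],
b = (-8/3, -38/15, -8/15).
Solving gives a_0 = -2, a_1 = -19/5, a_2 = 2, so
  g(x) = 2*x^2 - 19*x/5 - 2.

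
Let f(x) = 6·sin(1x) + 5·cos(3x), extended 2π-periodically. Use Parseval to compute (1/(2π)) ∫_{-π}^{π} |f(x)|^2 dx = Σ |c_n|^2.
Σ |c_n|^2 = 61/2

Expand |f|^2 and use orthogonality of {sin(nx), cos(mx)} on [-π, π]:
  ∫_{-π}^{π} sin(nx)^2 dx = π, ∫ cos(mx)^2 dx = π, and cross terms integrate to 0.
So ∫_{-π}^{π} f(x)^2 dx = 6^2 · π + 5^2 · π = (36 + 25)π.
Divide by 2π: (36 + 25)/2 = 61/2.
By Parseval, this equals Σ |c_n|^2.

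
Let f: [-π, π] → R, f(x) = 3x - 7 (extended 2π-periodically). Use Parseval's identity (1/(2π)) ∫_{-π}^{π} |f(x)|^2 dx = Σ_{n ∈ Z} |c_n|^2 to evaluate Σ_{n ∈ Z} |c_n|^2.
Σ |c_n|^2 = 3π^2 + 49

Expand and integrate term by term over [-π, π]:
  ∫ (3x)^2 dx = 9·(2π^3/3); ∫ 2·3·(-7)·x dx = 0 (odd integrand); ∫ (-7)^2 dx = 49·2π.
So (1/(2π)) ∫_{-π}^{π} (3x - 7)^2 dx = 9π^2/3 + 49 = 3π^2 + 49.
Parseval ⇒ Σ |c_n|^2 = 3π^2 + 49.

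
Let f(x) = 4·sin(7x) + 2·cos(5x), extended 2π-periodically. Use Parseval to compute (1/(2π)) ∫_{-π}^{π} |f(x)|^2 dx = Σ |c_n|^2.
Σ |c_n|^2 = 10

Expand |f|^2 and use orthogonality of {sin(nx), cos(mx)} on [-π, π]:
  ∫_{-π}^{π} sin(nx)^2 dx = π, ∫ cos(mx)^2 dx = π, and cross terms integrate to 0.
So ∫_{-π}^{π} f(x)^2 dx = 4^2 · π + 2^2 · π = (16 + 4)π.
Divide by 2π: (16 + 4)/2 = 10.
By Parseval, this equals Σ |c_n|^2.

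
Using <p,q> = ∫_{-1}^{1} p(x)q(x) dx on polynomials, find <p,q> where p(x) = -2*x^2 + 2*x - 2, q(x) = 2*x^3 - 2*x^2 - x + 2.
<p,q> = -92/15

Expand the product: p(x)·q(x) = -4*x^5 + 8*x^4 - 6*x^3 - 2*x^2 + 6*x - 4.
∫_{-1}^{1} of each monomial x^k gives [2/(k+1) if k even, 0 if k odd]. Integrating term-by-term (or equivalently evaluating the antiderivative F(x) = -2*x^6/3 + 8*x^5/5 - 3*x^4/2 - 2*x^3/3 + 3*x^2 - 4*x at the endpoints):
  F(1) − F(−1) = -67/30 − (39/10) = -92/15.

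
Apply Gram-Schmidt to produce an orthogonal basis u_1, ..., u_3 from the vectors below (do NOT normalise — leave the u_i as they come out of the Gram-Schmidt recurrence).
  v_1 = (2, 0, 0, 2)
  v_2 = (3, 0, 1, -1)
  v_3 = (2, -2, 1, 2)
Orthogonal basis:
  u_1 = (2, 0, 0, 2)
  u_2 = (2, 0, 1, -2)
  u_3 = (-2/9, -2, 8/9, 2/9)

Apply the Gram-Schmidt recurrence
  u_1 = v_1
  u_i = v_i − Σ_{j<i} ((v_i · u_j) / (u_j · u_j)) · u_j.

Step by step this gives:
  u_1 = (2, 0, 0, 2)
  u_2 = (2, 0, 1, -2)
  u_3 = (-2/9, -2, 8/9, 2/9)

Orthogonality check:
  u_2 · u_1 = 0 (should be 0)
  u_3 · u_1 = 0 (should be 0)
  u_3 · u_2 = 0 (should be 0)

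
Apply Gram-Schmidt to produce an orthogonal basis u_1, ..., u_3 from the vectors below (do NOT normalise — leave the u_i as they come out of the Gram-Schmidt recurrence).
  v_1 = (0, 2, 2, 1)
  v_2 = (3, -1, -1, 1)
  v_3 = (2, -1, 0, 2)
Orthogonal basis:
  u_1 = (0, 2, 2, 1)
  u_2 = (3, -1/3, -1/3, 4/3)
  u_3 = (-5/11, -8/11, 3/11, 10/11)

Apply the Gram-Schmidt recurrence
  u_1 = v_1
  u_i = v_i − Σ_{j<i} ((v_i · u_j) / (u_j · u_j)) · u_j.

Step by step this gives:
  u_1 = (0, 2, 2, 1)
  u_2 = (3, -1/3, -1/3, 4/3)
  u_3 = (-5/11, -8/11, 3/11, 10/11)

Orthogonality check:
  u_2 · u_1 = 0 (should be 0)
  u_3 · u_1 = 0 (should be 0)
  u_3 · u_2 = 0 (should be 0)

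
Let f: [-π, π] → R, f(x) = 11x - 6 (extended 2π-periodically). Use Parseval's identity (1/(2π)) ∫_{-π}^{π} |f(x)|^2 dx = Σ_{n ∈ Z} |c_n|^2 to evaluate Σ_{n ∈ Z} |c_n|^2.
Σ |c_n|^2 = 121π^2/3 + 36

Expand and integrate term by term over [-π, π]:
  ∫ (11x)^2 dx = 121·(2π^3/3); ∫ 2·11·(-6)·x dx = 0 (odd integrand); ∫ (-6)^2 dx = 36·2π.
So (1/(2π)) ∫_{-π}^{π} (11x - 6)^2 dx = 121π^2/3 + 36 = 121π^2/3 + 36.
Parseval ⇒ Σ |c_n|^2 = 121π^2/3 + 36.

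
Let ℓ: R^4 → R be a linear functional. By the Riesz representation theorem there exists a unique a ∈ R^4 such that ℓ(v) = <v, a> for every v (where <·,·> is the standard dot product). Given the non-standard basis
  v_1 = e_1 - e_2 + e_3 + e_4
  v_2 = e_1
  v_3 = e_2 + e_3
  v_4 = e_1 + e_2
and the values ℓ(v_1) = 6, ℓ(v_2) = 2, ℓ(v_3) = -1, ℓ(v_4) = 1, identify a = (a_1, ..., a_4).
a = (2, -1, 0, 3)

Write a = (a_1, ..., a_4) in the standard basis. For each basis vector v_i, ℓ(v_i) = <v_i, a> is a linear equation in the a_j's. Collect the n equations into a matrix system V a = ℓ, where row i of V is v_i (expressed in the standard basis). Since V is invertible (lower-triangular with 1s on the diagonal, up to permutation), solve by back-substitution:
  V =
[[1, -1, 1, 1],
 [1, 0, 0, 0],
 [0, 1, 1, 0],
 [1, 1, 0, 0]]
  V a = (6, 2, -1, 1)
Solving gives a = (2, -1, 0, 3).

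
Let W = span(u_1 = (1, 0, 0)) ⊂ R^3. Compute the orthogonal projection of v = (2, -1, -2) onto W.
proj_W(v) = (2, 0, 0)

Set up U = [u_1 | ... | u_1] ∈ R^(3×1). The projector onto W = col(U) is P = U (U^T U)^(-1) U^T.
Compute U^T U =
  [1],
and U^T v = (2).
Solve U^T U · c = U^T v for the coefficients: c = (2). The projection is proj_W(v) = U c.
Check: (v - proj_W(v)) · u_1 = 0  (should be 0).
Result: proj_W(v) = (2, 0, 0).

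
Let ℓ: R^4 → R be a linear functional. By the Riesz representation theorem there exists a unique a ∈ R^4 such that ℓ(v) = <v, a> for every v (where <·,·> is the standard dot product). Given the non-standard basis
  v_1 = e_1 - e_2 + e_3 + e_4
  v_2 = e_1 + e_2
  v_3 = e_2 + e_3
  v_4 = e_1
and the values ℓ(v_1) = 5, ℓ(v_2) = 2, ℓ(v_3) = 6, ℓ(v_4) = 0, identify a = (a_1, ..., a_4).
a = (0, 2, 4, 3)

Write a = (a_1, ..., a_4) in the standard basis. For each basis vector v_i, ℓ(v_i) = <v_i, a> is a linear equation in the a_j's. Collect the n equations into a matrix system V a = ℓ, where row i of V is v_i (expressed in the standard basis). Since V is invertible (lower-triangular with 1s on the diagonal, up to permutation), solve by back-substitution:
  V =
[[1, -1, 1, 1],
 [1, 1, 0, 0],
 [0, 1, 1, 0],
 [1, 0, 0, 0]]
  V a = (5, 2, 6, 0)
Solving gives a = (0, 2, 4, 3).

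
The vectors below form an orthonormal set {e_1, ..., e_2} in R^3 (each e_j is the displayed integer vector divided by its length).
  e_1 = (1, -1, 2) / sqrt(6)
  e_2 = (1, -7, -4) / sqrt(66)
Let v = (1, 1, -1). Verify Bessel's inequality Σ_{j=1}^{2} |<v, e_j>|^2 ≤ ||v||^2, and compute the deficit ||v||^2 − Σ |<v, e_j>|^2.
Σ |<v, e_j>|^2 = 8/11; ||v||^2 = 3; deficit = 25/11

Write each e_j = u_j / sqrt(<u_j, u_j>) where u_j is the displayed integer vector. Then <v, e_j> = <v, u_j> / sqrt(<u_j, u_j>), so |<v, e_j>|^2 = <v, u_j>^2 / <u_j, u_j>.
Coefficients: <v, e_1> = -2/sqrt(6), <v, e_2> = -2/sqrt(66).
Square and sum: Σ |<v, e_j>|^2 = 8/11.
Compute ||v||^2 = v·v = 3.
Deficit = 3 − 8/11 = 25/11 ≥ 0, confirming Bessel's inequality. (The deficit equals ||v − Σ <v,e_j> e_j||^2, the squared distance from v to span{e_j}.)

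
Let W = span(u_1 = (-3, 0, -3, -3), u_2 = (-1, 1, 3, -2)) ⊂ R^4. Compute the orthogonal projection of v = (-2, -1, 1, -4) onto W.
proj_W(v) = (-37/15, 4/5, 11/15, -49/15)

Set up U = [u_1 | ... | u_2] ∈ R^(4×2). The projector onto W = col(U) is P = U (U^T U)^(-1) U^T.
Compute U^T U =
  [27, 0]
  [0, 15],
and U^T v = (15, 12).
Solve U^T U · c = U^T v for the coefficients: c = (5/9, 4/5). The projection is proj_W(v) = U c.
Check: (v - proj_W(v)) · u_1 = 0  (should be 0).
Check: (v - proj_W(v)) · u_2 = 0  (should be 0).
Result: proj_W(v) = (-37/15, 4/5, 11/15, -49/15).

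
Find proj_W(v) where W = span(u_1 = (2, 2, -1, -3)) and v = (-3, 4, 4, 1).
proj_W(v) = (-5/9, -5/9, 5/18, 5/6)

Set up U = [u_1 | ... | u_1] ∈ R^(4×1). The projector onto W = col(U) is P = U (U^T U)^(-1) U^T.
Compute U^T U =
  [18],
and U^T v = (-5).
Solve U^T U · c = U^T v for the coefficients: c = (-5/18). The projection is proj_W(v) = U c.
Check: (v - proj_W(v)) · u_1 = 0  (should be 0).
Result: proj_W(v) = (-5/9, -5/9, 5/18, 5/6).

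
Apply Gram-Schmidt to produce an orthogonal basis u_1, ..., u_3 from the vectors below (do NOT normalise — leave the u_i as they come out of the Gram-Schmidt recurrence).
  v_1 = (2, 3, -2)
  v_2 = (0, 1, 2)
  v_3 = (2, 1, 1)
Orthogonal basis:
  u_1 = (2, 3, -2)
  u_2 = (2/17, 20/17, 32/17)
  u_3 = (4/3, -2/3, 1/3)

Apply the Gram-Schmidt recurrence
  u_1 = v_1
  u_i = v_i − Σ_{j<i} ((v_i · u_j) / (u_j · u_j)) · u_j.

Step by step this gives:
  u_1 = (2, 3, -2)
  u_2 = (2/17, 20/17, 32/17)
  u_3 = (4/3, -2/3, 1/3)

Orthogonality check:
  u_2 · u_1 = 0 (should be 0)
  u_3 · u_1 = 0 (should be 0)
  u_3 · u_2 = 0 (should be 0)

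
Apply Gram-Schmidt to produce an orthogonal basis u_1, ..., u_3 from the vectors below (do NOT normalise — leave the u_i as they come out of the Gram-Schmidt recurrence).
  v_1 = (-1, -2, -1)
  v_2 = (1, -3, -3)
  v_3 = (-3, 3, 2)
Orthogonal basis:
  u_1 = (-1, -2, -1)
  u_2 = (7/3, -1/3, -5/3)
  u_3 = (-33/50, 22/25, -11/10)

Apply the Gram-Schmidt recurrence
  u_1 = v_1
  u_i = v_i − Σ_{j<i} ((v_i · u_j) / (u_j · u_j)) · u_j.

Step by step this gives:
  u_1 = (-1, -2, -1)
  u_2 = (7/3, -1/3, -5/3)
  u_3 = (-33/50, 22/25, -11/10)

Orthogonality check:
  u_2 · u_1 = 0 (should be 0)
  u_3 · u_1 = 0 (should be 0)
  u_3 · u_2 = 0 (should be 0)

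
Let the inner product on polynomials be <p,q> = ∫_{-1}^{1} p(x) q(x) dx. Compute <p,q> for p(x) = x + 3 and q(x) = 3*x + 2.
<p,q> = 14

Expand the product: p(x)·q(x) = 3*x^2 + 11*x + 6.
∫_{-1}^{1} of each monomial x^k gives [2/(k+1) if k even, 0 if k odd]. Integrating term-by-term (or equivalently evaluating the antiderivative F(x) = x^3 + 11*x^2/2 + 6*x at the endpoints):
  F(1) − F(−1) = 25/2 − (-3/2) = 14.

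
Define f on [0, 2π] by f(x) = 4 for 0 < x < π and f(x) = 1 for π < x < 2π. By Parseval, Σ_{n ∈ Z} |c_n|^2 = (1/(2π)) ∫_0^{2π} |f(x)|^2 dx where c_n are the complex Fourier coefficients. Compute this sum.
Σ |c_n|^2 = 17/2

Parseval equates the L^2 energy of f (normalised by 1/(2π)) with the ℓ^2 sum of its Fourier coefficients: (1/(2π)) ∫_0^{2π} |f|^2 = Σ |c_n|^2.
Compute the left side: (1/(2π)) [∫_0^π 4^2 dx + ∫_π^{2π} 1^2 dx] = (1/(2π)) · (16π + 1π) = (16 + 1)/2 = 17/2.
So Σ_{n ∈ Z} |c_n|^2 = 17/2.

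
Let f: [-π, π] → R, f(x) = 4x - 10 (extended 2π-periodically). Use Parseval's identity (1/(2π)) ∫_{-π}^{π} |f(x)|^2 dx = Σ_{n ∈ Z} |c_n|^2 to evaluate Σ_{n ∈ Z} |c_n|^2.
Σ |c_n|^2 = 16π^2/3 + 100

Expand and integrate term by term over [-π, π]:
  ∫ (4x)^2 dx = 16·(2π^3/3); ∫ 2·4·(-10)·x dx = 0 (odd integrand); ∫ (-10)^2 dx = 100·2π.
So (1/(2π)) ∫_{-π}^{π} (4x - 10)^2 dx = 16π^2/3 + 100 = 16π^2/3 + 100.
Parseval ⇒ Σ |c_n|^2 = 16π^2/3 + 100.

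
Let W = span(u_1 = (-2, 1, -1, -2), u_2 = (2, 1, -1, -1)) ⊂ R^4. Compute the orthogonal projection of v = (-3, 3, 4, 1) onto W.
proj_W(v) = (-101/35, -59/70, 59/70, 19/35)

Set up U = [u_1 | ... | u_2] ∈ R^(4×2). The projector onto W = col(U) is P = U (U^T U)^(-1) U^T.
Compute U^T U =
  [10, 0]
  [0, 7],
and U^T v = (3, -8).
Solve U^T U · c = U^T v for the coefficients: c = (3/10, -8/7). The projection is proj_W(v) = U c.
Check: (v - proj_W(v)) · u_1 = 0  (should be 0).
Check: (v - proj_W(v)) · u_2 = 0  (should be 0).
Result: proj_W(v) = (-101/35, -59/70, 59/70, 19/35).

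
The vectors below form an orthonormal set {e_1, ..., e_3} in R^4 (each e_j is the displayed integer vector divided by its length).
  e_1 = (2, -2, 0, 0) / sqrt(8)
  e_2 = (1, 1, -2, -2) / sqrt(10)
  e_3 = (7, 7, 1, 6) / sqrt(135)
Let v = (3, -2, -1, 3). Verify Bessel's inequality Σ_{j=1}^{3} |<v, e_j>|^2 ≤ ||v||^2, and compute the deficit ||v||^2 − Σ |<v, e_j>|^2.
Σ |<v, e_j>|^2 = 53/3; ||v||^2 = 23; deficit = 16/3

Write each e_j = u_j / sqrt(<u_j, u_j>) where u_j is the displayed integer vector. Then <v, e_j> = <v, u_j> / sqrt(<u_j, u_j>), so |<v, e_j>|^2 = <v, u_j>^2 / <u_j, u_j>.
Coefficients: <v, e_1> = 10/sqrt(8), <v, e_2> = -3/sqrt(10), <v, e_3> = 24/sqrt(135).
Square and sum: Σ |<v, e_j>|^2 = 53/3.
Compute ||v||^2 = v·v = 23.
Deficit = 23 − 53/3 = 16/3 ≥ 0, confirming Bessel's inequality. (The deficit equals ||v − Σ <v,e_j> e_j||^2, the squared distance from v to span{e_j}.)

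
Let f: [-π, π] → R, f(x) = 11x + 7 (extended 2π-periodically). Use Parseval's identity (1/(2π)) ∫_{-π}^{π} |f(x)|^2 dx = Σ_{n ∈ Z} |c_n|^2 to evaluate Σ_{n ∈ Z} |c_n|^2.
Σ |c_n|^2 = 121π^2/3 + 49

Expand and integrate term by term over [-π, π]:
  ∫ (11x)^2 dx = 121·(2π^3/3); ∫ 2·11·(7)·x dx = 0 (odd integrand); ∫ 7^2 dx = 49·2π.
So (1/(2π)) ∫_{-π}^{π} (11x + 7)^2 dx = 121π^2/3 + 49 = 121π^2/3 + 49.
Parseval ⇒ Σ |c_n|^2 = 121π^2/3 + 49.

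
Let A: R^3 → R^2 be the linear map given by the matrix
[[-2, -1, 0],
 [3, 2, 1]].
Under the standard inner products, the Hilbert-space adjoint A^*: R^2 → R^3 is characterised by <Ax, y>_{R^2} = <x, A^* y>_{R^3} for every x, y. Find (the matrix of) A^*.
A^* = A^T =
[[-2, 3],
 [-1, 2],
 [0, 1]]

For real matrices with standard dot products, the defining identity <Ax, y> = <x, A^* y> gives (Ax)^T y = x^T (A^*) y, i.e. x^T A^T y = x^T (A^*) y. Since this holds for all x, y, we must have A^* = A^T. Therefore
A^* =
[[-2, 3],
 [-1, 2],
 [0, 1]].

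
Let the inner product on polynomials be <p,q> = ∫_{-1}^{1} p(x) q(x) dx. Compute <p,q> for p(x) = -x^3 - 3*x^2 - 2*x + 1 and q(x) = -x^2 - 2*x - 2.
<p,q> = 4

Expand the product: p(x)·q(x) = x^5 + 5*x^4 + 10*x^3 + 9*x^2 + 2*x - 2.
∫_{-1}^{1} of each monomial x^k gives [2/(k+1) if k even, 0 if k odd]. Integrating term-by-term (or equivalently evaluating the antiderivative F(x) = x^6/6 + x^5 + 5*x^4/2 + 3*x^3 + x^2 - 2*x at the endpoints):
  F(1) − F(−1) = 17/3 − (5/3) = 4.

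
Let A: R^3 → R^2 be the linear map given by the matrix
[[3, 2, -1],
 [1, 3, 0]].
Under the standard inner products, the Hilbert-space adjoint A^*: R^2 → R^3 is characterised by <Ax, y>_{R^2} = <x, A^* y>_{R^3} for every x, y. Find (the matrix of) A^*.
A^* = A^T =
[[3, 1],
 [2, 3],
 [-1, 0]]

For real matrices with standard dot products, the defining identity <Ax, y> = <x, A^* y> gives (Ax)^T y = x^T (A^*) y, i.e. x^T A^T y = x^T (A^*) y. Since this holds for all x, y, we must have A^* = A^T. Therefore
A^* =
[[3, 1],
 [2, 3],
 [-1, 0]].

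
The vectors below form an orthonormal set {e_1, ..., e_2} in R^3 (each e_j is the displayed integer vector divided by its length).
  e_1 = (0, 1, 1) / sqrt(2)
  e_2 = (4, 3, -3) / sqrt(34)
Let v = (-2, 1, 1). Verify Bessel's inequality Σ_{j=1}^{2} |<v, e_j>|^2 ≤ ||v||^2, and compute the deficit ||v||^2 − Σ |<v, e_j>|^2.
Σ |<v, e_j>|^2 = 66/17; ||v||^2 = 6; deficit = 36/17

Write each e_j = u_j / sqrt(<u_j, u_j>) where u_j is the displayed integer vector. Then <v, e_j> = <v, u_j> / sqrt(<u_j, u_j>), so |<v, e_j>|^2 = <v, u_j>^2 / <u_j, u_j>.
Coefficients: <v, e_1> = 2/sqrt(2), <v, e_2> = -8/sqrt(34).
Square and sum: Σ |<v, e_j>|^2 = 66/17.
Compute ||v||^2 = v·v = 6.
Deficit = 6 − 66/17 = 36/17 ≥ 0, confirming Bessel's inequality. (The deficit equals ||v − Σ <v,e_j> e_j||^2, the squared distance from v to span{e_j}.)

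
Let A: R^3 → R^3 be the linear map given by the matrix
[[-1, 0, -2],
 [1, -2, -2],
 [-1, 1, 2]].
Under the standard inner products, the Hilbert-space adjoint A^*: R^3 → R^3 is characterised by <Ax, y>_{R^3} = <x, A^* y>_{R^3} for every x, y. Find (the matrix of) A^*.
A^* = A^T =
[[-1, 1, -1],
 [0, -2, 1],
 [-2, -2, 2]]

For real matrices with standard dot products, the defining identity <Ax, y> = <x, A^* y> gives (Ax)^T y = x^T (A^*) y, i.e. x^T A^T y = x^T (A^*) y. Since this holds for all x, y, we must have A^* = A^T. Therefore
A^* =
[[-1, 1, -1],
 [0, -2, 1],
 [-2, -2, 2]].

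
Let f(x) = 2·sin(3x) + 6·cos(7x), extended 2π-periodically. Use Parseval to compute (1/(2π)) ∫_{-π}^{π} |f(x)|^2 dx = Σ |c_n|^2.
Σ |c_n|^2 = 20

Expand |f|^2 and use orthogonality of {sin(nx), cos(mx)} on [-π, π]:
  ∫_{-π}^{π} sin(nx)^2 dx = π, ∫ cos(mx)^2 dx = π, and cross terms integrate to 0.
So ∫_{-π}^{π} f(x)^2 dx = 2^2 · π + 6^2 · π = (4 + 36)π.
Divide by 2π: (4 + 36)/2 = 20.
By Parseval, this equals Σ |c_n|^2.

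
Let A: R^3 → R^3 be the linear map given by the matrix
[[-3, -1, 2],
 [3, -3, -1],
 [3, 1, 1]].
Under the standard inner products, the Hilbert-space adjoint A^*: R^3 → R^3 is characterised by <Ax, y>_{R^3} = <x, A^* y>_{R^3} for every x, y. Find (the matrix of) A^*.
A^* = A^T =
[[-3, 3, 3],
 [-1, -3, 1],
 [2, -1, 1]]

For real matrices with standard dot products, the defining identity <Ax, y> = <x, A^* y> gives (Ax)^T y = x^T (A^*) y, i.e. x^T A^T y = x^T (A^*) y. Since this holds for all x, y, we must have A^* = A^T. Therefore
A^* =
[[-3, 3, 3],
 [-1, -3, 1],
 [2, -1, 1]].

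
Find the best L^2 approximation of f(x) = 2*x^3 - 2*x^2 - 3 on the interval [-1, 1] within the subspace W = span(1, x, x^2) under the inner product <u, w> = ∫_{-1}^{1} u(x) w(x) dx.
g(x) = -2*x^2 + 6*x/5 - 3

The best approximation g ∈ W is the orthogonal projection of f onto W. Writing g = a_0 + a_1 x + a_2 x^2, the coefficients solve the normal equations G · a = b where
  G_{ij} = <φ_i, φ_j> and b_i = <f, φ_i>, with φ_0 = 1, φ_1 = x, φ_2 = x^2.
G =
  [2, 0, 2/3]
  [0, 2/3, 0]
  [2/3, 0, 2/5],
b = (-22/3, 4/5, -14/5).
Solving gives a_0 = -3, a_1 = 6/5, a_2 = -2, so
  g(x) = -2*x^2 + 6*x/5 - 3.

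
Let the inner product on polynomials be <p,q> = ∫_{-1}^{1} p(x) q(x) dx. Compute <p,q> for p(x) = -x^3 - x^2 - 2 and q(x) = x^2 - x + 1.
<p,q> = -6

Expand the product: p(x)·q(x) = -x^5 - 3*x^2 + 2*x - 2.
∫_{-1}^{1} of each monomial x^k gives [2/(k+1) if k even, 0 if k odd]. Integrating term-by-term (or equivalently evaluating the antiderivative F(x) = -x^6/6 - x^3 + x^2 - 2*x at the endpoints):
  F(1) − F(−1) = -13/6 − (23/6) = -6.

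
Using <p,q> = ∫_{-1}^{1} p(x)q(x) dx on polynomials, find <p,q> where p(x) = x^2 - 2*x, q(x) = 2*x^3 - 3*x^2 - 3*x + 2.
<p,q> = 38/15

Expand the product: p(x)·q(x) = 2*x^5 - 7*x^4 + 3*x^3 + 8*x^2 - 4*x.
∫_{-1}^{1} of each monomial x^k gives [2/(k+1) if k even, 0 if k odd]. Integrating term-by-term (or equivalently evaluating the antiderivative F(x) = x^6/3 - 7*x^5/5 + 3*x^4/4 + 8*x^3/3 - 2*x^2 at the endpoints):
  F(1) − F(−1) = 7/20 − (-131/60) = 38/15.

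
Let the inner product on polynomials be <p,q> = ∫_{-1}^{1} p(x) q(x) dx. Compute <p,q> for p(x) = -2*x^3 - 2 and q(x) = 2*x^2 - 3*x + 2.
<p,q> = -124/15

Expand the product: p(x)·q(x) = -4*x^5 + 6*x^4 - 4*x^3 - 4*x^2 + 6*x - 4.
∫_{-1}^{1} of each monomial x^k gives [2/(k+1) if k even, 0 if k odd]. Integrating term-by-term (or equivalently evaluating the antiderivative F(x) = -2*x^6/3 + 6*x^5/5 - x^4 - 4*x^3/3 + 3*x^2 - 4*x at the endpoints):
  F(1) − F(−1) = -14/5 − (82/15) = -124/15.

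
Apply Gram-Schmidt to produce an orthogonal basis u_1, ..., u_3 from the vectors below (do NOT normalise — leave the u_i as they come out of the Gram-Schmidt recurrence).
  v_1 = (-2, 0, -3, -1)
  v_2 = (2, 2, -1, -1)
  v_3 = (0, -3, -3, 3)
Orthogonal basis:
  u_1 = (-2, 0, -3, -1)
  u_2 = (2, 2, -1, -1)
  u_3 = (72/35, -9/5, -81/35, 99/35)

Apply the Gram-Schmidt recurrence
  u_1 = v_1
  u_i = v_i − Σ_{j<i} ((v_i · u_j) / (u_j · u_j)) · u_j.

Step by step this gives:
  u_1 = (-2, 0, -3, -1)
  u_2 = (2, 2, -1, -1)
  u_3 = (72/35, -9/5, -81/35, 99/35)

Orthogonality check:
  u_2 · u_1 = 0 (should be 0)
  u_3 · u_1 = 0 (should be 0)
  u_3 · u_2 = 0 (should be 0)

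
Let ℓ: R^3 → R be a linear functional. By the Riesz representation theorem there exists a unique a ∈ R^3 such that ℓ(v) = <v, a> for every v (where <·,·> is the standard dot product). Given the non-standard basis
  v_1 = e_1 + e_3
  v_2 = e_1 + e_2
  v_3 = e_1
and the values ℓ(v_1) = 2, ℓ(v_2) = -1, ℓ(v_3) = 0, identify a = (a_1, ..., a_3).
a = (0, -1, 2)

Write a = (a_1, ..., a_3) in the standard basis. For each basis vector v_i, ℓ(v_i) = <v_i, a> is a linear equation in the a_j's. Collect the n equations into a matrix system V a = ℓ, where row i of V is v_i (expressed in the standard basis). Since V is invertible (lower-triangular with 1s on the diagonal, up to permutation), solve by back-substitution:
  V =
[[1, 0, 1],
 [1, 1, 0],
 [1, 0, 0]]
  V a = (2, -1, 0)
Solving gives a = (0, -1, 2).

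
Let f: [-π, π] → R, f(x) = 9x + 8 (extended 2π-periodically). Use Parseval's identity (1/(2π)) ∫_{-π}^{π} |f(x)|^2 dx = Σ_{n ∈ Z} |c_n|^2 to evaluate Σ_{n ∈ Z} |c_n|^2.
Σ |c_n|^2 = 27π^2 + 64

Expand and integrate term by term over [-π, π]:
  ∫ (9x)^2 dx = 81·(2π^3/3); ∫ 2·9·(8)·x dx = 0 (odd integrand); ∫ 8^2 dx = 64·2π.
So (1/(2π)) ∫_{-π}^{π} (9x + 8)^2 dx = 81π^2/3 + 64 = 27π^2 + 64.
Parseval ⇒ Σ |c_n|^2 = 27π^2 + 64.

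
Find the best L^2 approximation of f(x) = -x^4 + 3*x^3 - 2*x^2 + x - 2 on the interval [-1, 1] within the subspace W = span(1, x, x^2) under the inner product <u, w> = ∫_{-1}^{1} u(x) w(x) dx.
g(x) = -20*x^2/7 + 14*x/5 - 67/35

The best approximation g ∈ W is the orthogonal projection of f onto W. Writing g = a_0 + a_1 x + a_2 x^2, the coefficients solve the normal equations G · a = b where
  G_{ij} = <φ_i, φ_j> and b_i = <f, φ_i>, with φ_0 = 1, φ_1 = x, φ_2 = x^2.
G =
  [2, 0, 2/3]
  [0, 2/3, 0]
  [2/3, 0, 2/5],
b = (-86/15, 28/15, -254/105).
Solving gives a_0 = -67/35, a_1 = 14/5, a_2 = -20/7, so
  g(x) = -20*x^2/7 + 14*x/5 - 67/35.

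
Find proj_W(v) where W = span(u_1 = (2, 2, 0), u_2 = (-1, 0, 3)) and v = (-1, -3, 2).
proj_W(v) = (-43/19, -33/19, 30/19)

Set up U = [u_1 | ... | u_2] ∈ R^(3×2). The projector onto W = col(U) is P = U (U^T U)^(-1) U^T.
Compute U^T U =
  [8, -2]
  [-2, 10],
and U^T v = (-8, 7).
Solve U^T U · c = U^T v for the coefficients: c = (-33/38, 10/19). The projection is proj_W(v) = U c.
Check: (v - proj_W(v)) · u_1 = 0  (should be 0).
Check: (v - proj_W(v)) · u_2 = 0  (should be 0).
Result: proj_W(v) = (-43/19, -33/19, 30/19).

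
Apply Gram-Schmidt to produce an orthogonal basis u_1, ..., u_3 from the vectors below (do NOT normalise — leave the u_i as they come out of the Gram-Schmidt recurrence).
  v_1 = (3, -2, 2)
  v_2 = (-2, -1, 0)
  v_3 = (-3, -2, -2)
Orthogonal basis:
  u_1 = (3, -2, 2)
  u_2 = (-22/17, -25/17, 8/17)
  u_3 = (32/69, -64/69, -112/69)

Apply the Gram-Schmidt recurrence
  u_1 = v_1
  u_i = v_i − Σ_{j<i} ((v_i · u_j) / (u_j · u_j)) · u_j.

Step by step this gives:
  u_1 = (3, -2, 2)
  u_2 = (-22/17, -25/17, 8/17)
  u_3 = (32/69, -64/69, -112/69)

Orthogonality check:
  u_2 · u_1 = 0 (should be 0)
  u_3 · u_1 = 0 (should be 0)
  u_3 · u_2 = 0 (should be 0)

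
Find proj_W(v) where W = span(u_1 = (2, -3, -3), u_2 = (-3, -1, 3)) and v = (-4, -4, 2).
proj_W(v) = (-464/137, -569/137, 351/137)

Set up U = [u_1 | ... | u_2] ∈ R^(3×2). The projector onto W = col(U) is P = U (U^T U)^(-1) U^T.
Compute U^T U =
  [22, -12]
  [-12, 19],
and U^T v = (-2, 22).
Solve U^T U · c = U^T v for the coefficients: c = (113/137, 230/137). The projection is proj_W(v) = U c.
Check: (v - proj_W(v)) · u_1 = 0  (should be 0).
Check: (v - proj_W(v)) · u_2 = 0  (should be 0).
Result: proj_W(v) = (-464/137, -569/137, 351/137).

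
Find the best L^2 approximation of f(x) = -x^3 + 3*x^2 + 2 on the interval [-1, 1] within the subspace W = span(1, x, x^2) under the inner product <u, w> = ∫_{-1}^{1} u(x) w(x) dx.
g(x) = 3*x^2 - 3*x/5 + 2

The best approximation g ∈ W is the orthogonal projection of f onto W. Writing g = a_0 + a_1 x + a_2 x^2, the coefficients solve the normal equations G · a = b where
  G_{ij} = <φ_i, φ_j> and b_i = <f, φ_i>, with φ_0 = 1, φ_1 = x, φ_2 = x^2.
G =
  [2, 0, 2/3]
  [0, 2/3, 0]
  [2/3, 0, 2/5],
b = (6, -2/5, 38/15).
Solving gives a_0 = 2, a_1 = -3/5, a_2 = 3, so
  g(x) = 3*x^2 - 3*x/5 + 2.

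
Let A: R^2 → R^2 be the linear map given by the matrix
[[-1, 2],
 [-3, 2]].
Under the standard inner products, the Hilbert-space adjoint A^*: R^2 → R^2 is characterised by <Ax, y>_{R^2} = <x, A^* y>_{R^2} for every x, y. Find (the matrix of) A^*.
A^* = A^T =
[[-1, -3],
 [2, 2]]

For real matrices with standard dot products, the defining identity <Ax, y> = <x, A^* y> gives (Ax)^T y = x^T (A^*) y, i.e. x^T A^T y = x^T (A^*) y. Since this holds for all x, y, we must have A^* = A^T. Therefore
A^* =
[[-1, -3],
 [2, 2]].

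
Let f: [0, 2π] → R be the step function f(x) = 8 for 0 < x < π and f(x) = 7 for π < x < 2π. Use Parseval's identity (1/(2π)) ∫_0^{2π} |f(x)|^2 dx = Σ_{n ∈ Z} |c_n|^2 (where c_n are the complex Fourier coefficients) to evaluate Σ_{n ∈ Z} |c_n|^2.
Σ |c_n|^2 = 113/2

Parseval equates the L^2 energy of f (normalised by 1/(2π)) with the ℓ^2 sum of its Fourier coefficients: (1/(2π)) ∫_0^{2π} |f|^2 = Σ |c_n|^2.
Compute the left side: (1/(2π)) [∫_0^π 8^2 dx + ∫_π^{2π} 7^2 dx] = (1/(2π)) · (64π + 49π) = (64 + 49)/2 = 113/2.
So Σ_{n ∈ Z} |c_n|^2 = 113/2.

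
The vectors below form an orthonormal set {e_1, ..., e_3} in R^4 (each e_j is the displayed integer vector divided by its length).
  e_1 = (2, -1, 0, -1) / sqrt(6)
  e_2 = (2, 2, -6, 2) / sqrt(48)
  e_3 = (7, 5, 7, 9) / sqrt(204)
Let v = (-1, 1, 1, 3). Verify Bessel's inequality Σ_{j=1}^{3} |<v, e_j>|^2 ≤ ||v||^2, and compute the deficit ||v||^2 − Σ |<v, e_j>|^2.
Σ |<v, e_j>|^2 = 562/51; ||v||^2 = 12; deficit = 50/51

Write each e_j = u_j / sqrt(<u_j, u_j>) where u_j is the displayed integer vector. Then <v, e_j> = <v, u_j> / sqrt(<u_j, u_j>), so |<v, e_j>|^2 = <v, u_j>^2 / <u_j, u_j>.
Coefficients: <v, e_1> = -6/sqrt(6), <v, e_2> = 0/sqrt(48), <v, e_3> = 32/sqrt(204).
Square and sum: Σ |<v, e_j>|^2 = 562/51.
Compute ||v||^2 = v·v = 12.
Deficit = 12 − 562/51 = 50/51 ≥ 0, confirming Bessel's inequality. (The deficit equals ||v − Σ <v,e_j> e_j||^2, the squared distance from v to span{e_j}.)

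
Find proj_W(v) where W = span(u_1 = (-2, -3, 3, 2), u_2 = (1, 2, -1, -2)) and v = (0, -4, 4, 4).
proj_W(v) = (-16/7, -4, 20/7, 24/7)

Set up U = [u_1 | ... | u_2] ∈ R^(4×2). The projector onto W = col(U) is P = U (U^T U)^(-1) U^T.
Compute U^T U =
  [26, -15]
  [-15, 10],
and U^T v = (32, -20).
Solve U^T U · c = U^T v for the coefficients: c = (4/7, -8/7). The projection is proj_W(v) = U c.
Check: (v - proj_W(v)) · u_1 = 0  (should be 0).
Check: (v - proj_W(v)) · u_2 = 0  (should be 0).
Result: proj_W(v) = (-16/7, -4, 20/7, 24/7).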